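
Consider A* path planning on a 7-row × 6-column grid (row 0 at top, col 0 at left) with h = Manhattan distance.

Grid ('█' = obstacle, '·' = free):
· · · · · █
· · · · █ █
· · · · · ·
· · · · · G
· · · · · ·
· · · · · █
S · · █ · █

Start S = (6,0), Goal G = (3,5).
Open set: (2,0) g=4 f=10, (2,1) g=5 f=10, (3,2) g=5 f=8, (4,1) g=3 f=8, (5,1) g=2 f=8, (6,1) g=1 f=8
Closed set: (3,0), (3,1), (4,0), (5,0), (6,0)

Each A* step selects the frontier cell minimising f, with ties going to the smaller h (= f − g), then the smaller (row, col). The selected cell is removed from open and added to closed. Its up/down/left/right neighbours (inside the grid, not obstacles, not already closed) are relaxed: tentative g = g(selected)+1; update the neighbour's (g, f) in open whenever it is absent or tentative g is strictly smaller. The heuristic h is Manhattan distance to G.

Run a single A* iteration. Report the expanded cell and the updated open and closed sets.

expanded=(3,2); open=[(2,0) g=4 f=10, (2,1) g=5 f=10, (2,2) g=6 f=10, (3,3) g=6 f=8, (4,1) g=3 f=8, (4,2) g=6 f=10, (5,1) g=2 f=8, (6,1) g=1 f=8]; closed=[(3,0), (3,1), (3,2), (4,0), (5,0), (6,0)]

step 1: expand (3,2) (f=8, h=3) → closed; open now [(2,0) g=4 f=10, (2,1) g=5 f=10, (2,2) g=6 f=10, (3,3) g=6 f=8, (4,1) g=3 f=8, (4,2) g=6 f=10, (5,1) g=2 f=8, (6,1) g=1 f=8]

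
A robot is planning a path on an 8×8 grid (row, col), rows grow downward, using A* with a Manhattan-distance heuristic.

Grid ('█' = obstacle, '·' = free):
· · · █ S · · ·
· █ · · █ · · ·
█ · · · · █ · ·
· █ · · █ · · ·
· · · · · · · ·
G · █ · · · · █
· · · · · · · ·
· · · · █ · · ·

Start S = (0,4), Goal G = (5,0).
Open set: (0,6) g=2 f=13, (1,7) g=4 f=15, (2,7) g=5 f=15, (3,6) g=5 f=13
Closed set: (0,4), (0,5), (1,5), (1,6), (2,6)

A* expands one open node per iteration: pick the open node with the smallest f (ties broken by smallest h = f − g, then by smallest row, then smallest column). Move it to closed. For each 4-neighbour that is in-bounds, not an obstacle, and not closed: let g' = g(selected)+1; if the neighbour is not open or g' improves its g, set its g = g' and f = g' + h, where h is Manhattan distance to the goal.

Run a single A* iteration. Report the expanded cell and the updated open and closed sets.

expanded=(3,6); open=[(0,6) g=2 f=13, (1,7) g=4 f=15, (2,7) g=5 f=15, (3,5) g=6 f=13, (3,7) g=6 f=15, (4,6) g=6 f=13]; closed=[(0,4), (0,5), (1,5), (1,6), (2,6), (3,6)]

step 1: expand (3,6) (f=13, h=8) → closed; open now [(0,6) g=2 f=13, (1,7) g=4 f=15, (2,7) g=5 f=15, (3,5) g=6 f=13, (3,7) g=6 f=15, (4,6) g=6 f=13]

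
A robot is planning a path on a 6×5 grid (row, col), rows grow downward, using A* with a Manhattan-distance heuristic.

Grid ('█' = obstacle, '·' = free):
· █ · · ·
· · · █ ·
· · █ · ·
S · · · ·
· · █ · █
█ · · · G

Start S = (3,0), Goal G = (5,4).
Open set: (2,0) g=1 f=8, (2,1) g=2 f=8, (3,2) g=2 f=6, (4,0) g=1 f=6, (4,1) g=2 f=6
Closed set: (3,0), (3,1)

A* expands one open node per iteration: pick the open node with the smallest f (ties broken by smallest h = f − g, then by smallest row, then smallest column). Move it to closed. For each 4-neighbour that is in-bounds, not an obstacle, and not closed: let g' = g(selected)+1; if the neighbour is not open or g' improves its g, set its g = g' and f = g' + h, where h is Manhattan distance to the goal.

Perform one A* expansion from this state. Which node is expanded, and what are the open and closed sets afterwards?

expanded=(3,2); open=[(2,0) g=1 f=8, (2,1) g=2 f=8, (3,3) g=3 f=6, (4,0) g=1 f=6, (4,1) g=2 f=6]; closed=[(3,0), (3,1), (3,2)]

step 1: expand (3,2) (f=6, h=4) → closed; open now [(2,0) g=1 f=8, (2,1) g=2 f=8, (3,3) g=3 f=6, (4,0) g=1 f=6, (4,1) g=2 f=6]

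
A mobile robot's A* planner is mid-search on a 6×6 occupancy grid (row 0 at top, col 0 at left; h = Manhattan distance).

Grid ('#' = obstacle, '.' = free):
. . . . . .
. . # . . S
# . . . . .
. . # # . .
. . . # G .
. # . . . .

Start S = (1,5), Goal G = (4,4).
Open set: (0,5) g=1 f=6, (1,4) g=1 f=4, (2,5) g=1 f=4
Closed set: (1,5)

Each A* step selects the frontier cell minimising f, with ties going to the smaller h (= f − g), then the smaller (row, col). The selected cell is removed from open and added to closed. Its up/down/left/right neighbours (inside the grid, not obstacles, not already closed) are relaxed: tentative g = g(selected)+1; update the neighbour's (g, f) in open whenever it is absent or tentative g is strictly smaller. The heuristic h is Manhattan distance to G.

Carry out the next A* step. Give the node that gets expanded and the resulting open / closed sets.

expanded=(1,4); open=[(0,4) g=2 f=6, (0,5) g=1 f=6, (1,3) g=2 f=6, (2,4) g=2 f=4, (2,5) g=1 f=4]; closed=[(1,4), (1,5)]

step 1: expand (1,4) (f=4, h=3) → closed; open now [(0,4) g=2 f=6, (0,5) g=1 f=6, (1,3) g=2 f=6, (2,4) g=2 f=4, (2,5) g=1 f=4]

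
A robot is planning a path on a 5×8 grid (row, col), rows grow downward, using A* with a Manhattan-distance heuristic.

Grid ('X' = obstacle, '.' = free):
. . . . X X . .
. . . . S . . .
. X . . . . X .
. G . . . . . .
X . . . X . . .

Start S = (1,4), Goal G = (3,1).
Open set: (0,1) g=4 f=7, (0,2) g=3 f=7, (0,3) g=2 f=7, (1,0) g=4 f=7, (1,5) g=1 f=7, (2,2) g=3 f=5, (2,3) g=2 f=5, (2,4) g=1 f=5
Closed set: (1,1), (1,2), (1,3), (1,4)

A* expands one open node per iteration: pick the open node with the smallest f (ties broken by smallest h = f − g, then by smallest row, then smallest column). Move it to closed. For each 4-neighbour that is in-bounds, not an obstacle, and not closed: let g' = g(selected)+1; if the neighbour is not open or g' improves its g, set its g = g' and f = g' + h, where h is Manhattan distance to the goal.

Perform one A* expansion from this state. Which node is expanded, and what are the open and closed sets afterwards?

expanded=(2,2); open=[(0,1) g=4 f=7, (0,2) g=3 f=7, (0,3) g=2 f=7, (1,0) g=4 f=7, (1,5) g=1 f=7, (2,3) g=2 f=5, (2,4) g=1 f=5, (3,2) g=4 f=5]; closed=[(1,1), (1,2), (1,3), (1,4), (2,2)]

step 1: expand (2,2) (f=5, h=2) → closed; open now [(0,1) g=4 f=7, (0,2) g=3 f=7, (0,3) g=2 f=7, (1,0) g=4 f=7, (1,5) g=1 f=7, (2,3) g=2 f=5, (2,4) g=1 f=5, (3,2) g=4 f=5]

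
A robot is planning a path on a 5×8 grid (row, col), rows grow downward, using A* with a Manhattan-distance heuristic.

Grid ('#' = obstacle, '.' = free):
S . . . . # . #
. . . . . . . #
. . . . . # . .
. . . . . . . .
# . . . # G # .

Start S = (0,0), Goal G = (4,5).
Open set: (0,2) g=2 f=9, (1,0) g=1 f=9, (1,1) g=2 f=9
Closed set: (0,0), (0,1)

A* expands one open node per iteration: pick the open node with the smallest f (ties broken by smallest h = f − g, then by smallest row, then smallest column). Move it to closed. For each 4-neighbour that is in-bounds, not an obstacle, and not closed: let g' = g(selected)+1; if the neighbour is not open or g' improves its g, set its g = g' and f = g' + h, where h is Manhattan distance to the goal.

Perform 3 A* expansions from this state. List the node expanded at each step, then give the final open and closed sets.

order=[(0,2) → (0,3) → (0,4)]; open=[(1,0) g=1 f=9, (1,1) g=2 f=9, (1,2) g=3 f=9, (1,3) g=4 f=9, (1,4) g=5 f=9]; closed=[(0,0), (0,1), (0,2), (0,3), (0,4)]

step 1: expand (0,2) (f=9, h=7) → closed; open now [(0,3) g=3 f=9, (1,0) g=1 f=9, (1,1) g=2 f=9, (1,2) g=3 f=9]
step 2: expand (0,3) (f=9, h=6) → closed; open now [(0,4) g=4 f=9, (1,0) g=1 f=9, (1,1) g=2 f=9, (1,2) g=3 f=9, (1,3) g=4 f=9]
step 3: expand (0,4) (f=9, h=5) → closed; open now [(1,0) g=1 f=9, (1,1) g=2 f=9, (1,2) g=3 f=9, (1,3) g=4 f=9, (1,4) g=5 f=9]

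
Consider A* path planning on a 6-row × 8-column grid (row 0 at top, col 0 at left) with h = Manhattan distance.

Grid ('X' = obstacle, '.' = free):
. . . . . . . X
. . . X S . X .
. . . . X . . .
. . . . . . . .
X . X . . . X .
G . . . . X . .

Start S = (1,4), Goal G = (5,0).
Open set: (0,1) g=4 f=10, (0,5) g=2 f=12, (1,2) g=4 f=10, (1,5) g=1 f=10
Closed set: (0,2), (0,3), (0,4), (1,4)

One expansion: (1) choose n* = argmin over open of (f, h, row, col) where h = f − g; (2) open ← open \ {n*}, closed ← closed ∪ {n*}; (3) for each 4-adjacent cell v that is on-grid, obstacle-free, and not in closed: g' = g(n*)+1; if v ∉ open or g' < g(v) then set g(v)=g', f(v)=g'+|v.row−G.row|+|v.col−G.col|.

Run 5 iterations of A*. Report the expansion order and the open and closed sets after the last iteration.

order=[(0,1) → (0,0) → (1,0) → (2,0) → (3,0)]; open=[(0,5) g=2 f=12, (1,1) g=5 f=10, (1,2) g=4 f=10, (1,5) g=1 f=10, (2,1) g=8 f=12, (3,1) g=9 f=12]; closed=[(0,0), (0,1), (0,2), (0,3), (0,4), (1,0), (1,4), (2,0), (3,0)]

step 1: expand (0,1) (f=10, h=6) → closed; open now [(0,0) g=5 f=10, (0,5) g=2 f=12, (1,1) g=5 f=10, (1,2) g=4 f=10, (1,5) g=1 f=10]
step 2: expand (0,0) (f=10, h=5) → closed; open now [(0,5) g=2 f=12, (1,0) g=6 f=10, (1,1) g=5 f=10, (1,2) g=4 f=10, (1,5) g=1 f=10]
step 3: expand (1,0) (f=10, h=4) → closed; open now [(0,5) g=2 f=12, (1,1) g=5 f=10, (1,2) g=4 f=10, (1,5) g=1 f=10, (2,0) g=7 f=10]
step 4: expand (2,0) (f=10, h=3) → closed; open now [(0,5) g=2 f=12, (1,1) g=5 f=10, (1,2) g=4 f=10, (1,5) g=1 f=10, (2,1) g=8 f=12, (3,0) g=8 f=10]
step 5: expand (3,0) (f=10, h=2) → closed; open now [(0,5) g=2 f=12, (1,1) g=5 f=10, (1,2) g=4 f=10, (1,5) g=1 f=10, (2,1) g=8 f=12, (3,1) g=9 f=12]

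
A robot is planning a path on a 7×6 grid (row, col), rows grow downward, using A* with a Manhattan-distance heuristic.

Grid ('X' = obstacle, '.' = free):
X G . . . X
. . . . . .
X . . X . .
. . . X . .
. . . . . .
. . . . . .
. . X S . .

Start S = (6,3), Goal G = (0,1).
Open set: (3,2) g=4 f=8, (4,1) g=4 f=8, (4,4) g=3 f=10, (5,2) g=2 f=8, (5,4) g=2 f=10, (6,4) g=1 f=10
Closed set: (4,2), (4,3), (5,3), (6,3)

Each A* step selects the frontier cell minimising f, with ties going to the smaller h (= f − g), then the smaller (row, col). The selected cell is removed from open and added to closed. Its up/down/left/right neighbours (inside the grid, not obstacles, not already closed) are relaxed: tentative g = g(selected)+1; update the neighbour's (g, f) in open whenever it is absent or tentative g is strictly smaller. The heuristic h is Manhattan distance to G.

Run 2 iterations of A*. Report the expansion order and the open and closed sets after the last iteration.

order=[(3,2) → (2,2)]; open=[(1,2) g=6 f=8, (2,1) g=6 f=8, (3,1) g=5 f=8, (4,1) g=4 f=8, (4,4) g=3 f=10, (5,2) g=2 f=8, (5,4) g=2 f=10, (6,4) g=1 f=10]; closed=[(2,2), (3,2), (4,2), (4,3), (5,3), (6,3)]

step 1: expand (3,2) (f=8, h=4) → closed; open now [(2,2) g=5 f=8, (3,1) g=5 f=8, (4,1) g=4 f=8, (4,4) g=3 f=10, (5,2) g=2 f=8, (5,4) g=2 f=10, (6,4) g=1 f=10]
step 2: expand (2,2) (f=8, h=3) → closed; open now [(1,2) g=6 f=8, (2,1) g=6 f=8, (3,1) g=5 f=8, (4,1) g=4 f=8, (4,4) g=3 f=10, (5,2) g=2 f=8, (5,4) g=2 f=10, (6,4) g=1 f=10]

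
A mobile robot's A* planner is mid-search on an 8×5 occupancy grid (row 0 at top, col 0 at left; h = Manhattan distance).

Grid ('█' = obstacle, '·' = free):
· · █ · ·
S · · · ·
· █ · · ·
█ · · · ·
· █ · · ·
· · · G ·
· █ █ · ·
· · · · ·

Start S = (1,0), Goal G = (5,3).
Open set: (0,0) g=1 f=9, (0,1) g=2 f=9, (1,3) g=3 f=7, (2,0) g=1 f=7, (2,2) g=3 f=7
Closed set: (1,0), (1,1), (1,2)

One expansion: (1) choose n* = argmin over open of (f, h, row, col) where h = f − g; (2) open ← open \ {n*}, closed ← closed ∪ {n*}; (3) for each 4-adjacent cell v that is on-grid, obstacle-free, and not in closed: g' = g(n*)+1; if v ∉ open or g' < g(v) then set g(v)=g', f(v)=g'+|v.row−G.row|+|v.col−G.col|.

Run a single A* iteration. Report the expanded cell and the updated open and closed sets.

expanded=(1,3); open=[(0,0) g=1 f=9, (0,1) g=2 f=9, (0,3) g=4 f=9, (1,4) g=4 f=9, (2,0) g=1 f=7, (2,2) g=3 f=7, (2,3) g=4 f=7]; closed=[(1,0), (1,1), (1,2), (1,3)]

step 1: expand (1,3) (f=7, h=4) → closed; open now [(0,0) g=1 f=9, (0,1) g=2 f=9, (0,3) g=4 f=9, (1,4) g=4 f=9, (2,0) g=1 f=7, (2,2) g=3 f=7, (2,3) g=4 f=7]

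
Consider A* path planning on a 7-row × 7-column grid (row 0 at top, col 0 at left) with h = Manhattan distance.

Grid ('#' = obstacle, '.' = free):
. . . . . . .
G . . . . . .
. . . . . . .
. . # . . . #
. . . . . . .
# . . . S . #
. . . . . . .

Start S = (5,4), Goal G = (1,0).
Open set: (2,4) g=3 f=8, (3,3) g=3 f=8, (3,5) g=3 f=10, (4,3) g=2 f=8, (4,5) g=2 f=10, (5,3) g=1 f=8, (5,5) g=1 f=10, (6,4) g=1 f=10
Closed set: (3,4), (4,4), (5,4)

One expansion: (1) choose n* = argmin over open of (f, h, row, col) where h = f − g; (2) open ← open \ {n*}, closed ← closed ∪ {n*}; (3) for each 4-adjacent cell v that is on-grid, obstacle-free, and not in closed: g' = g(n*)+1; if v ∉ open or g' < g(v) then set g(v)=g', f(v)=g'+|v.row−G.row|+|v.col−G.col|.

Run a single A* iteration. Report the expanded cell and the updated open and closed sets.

step 1: expand (2,4) (f=8, h=5) → closed; open now [(1,4) g=4 f=8, (2,3) g=4 f=8, (2,5) g=4 f=10, (3,3) g=3 f=8, (3,5) g=3 f=10, (4,3) g=2 f=8, (4,5) g=2 f=10, (5,3) g=1 f=8, (5,5) g=1 f=10, (6,4) g=1 f=10]

expanded=(2,4); open=[(1,4) g=4 f=8, (2,3) g=4 f=8, (2,5) g=4 f=10, (3,3) g=3 f=8, (3,5) g=3 f=10, (4,3) g=2 f=8, (4,5) g=2 f=10, (5,3) g=1 f=8, (5,5) g=1 f=10, (6,4) g=1 f=10]; closed=[(2,4), (3,4), (4,4), (5,4)]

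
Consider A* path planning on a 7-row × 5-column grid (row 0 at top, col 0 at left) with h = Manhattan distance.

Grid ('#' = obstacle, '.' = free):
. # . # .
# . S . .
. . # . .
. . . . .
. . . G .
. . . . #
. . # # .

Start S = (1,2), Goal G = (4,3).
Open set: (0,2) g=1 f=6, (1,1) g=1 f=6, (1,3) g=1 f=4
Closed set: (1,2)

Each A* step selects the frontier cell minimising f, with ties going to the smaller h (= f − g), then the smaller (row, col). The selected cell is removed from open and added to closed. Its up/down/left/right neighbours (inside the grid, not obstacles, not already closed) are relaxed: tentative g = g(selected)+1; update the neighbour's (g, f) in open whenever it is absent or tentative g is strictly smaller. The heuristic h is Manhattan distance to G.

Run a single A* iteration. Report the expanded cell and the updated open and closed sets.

step 1: expand (1,3) (f=4, h=3) → closed; open now [(0,2) g=1 f=6, (1,1) g=1 f=6, (1,4) g=2 f=6, (2,3) g=2 f=4]

expanded=(1,3); open=[(0,2) g=1 f=6, (1,1) g=1 f=6, (1,4) g=2 f=6, (2,3) g=2 f=4]; closed=[(1,2), (1,3)]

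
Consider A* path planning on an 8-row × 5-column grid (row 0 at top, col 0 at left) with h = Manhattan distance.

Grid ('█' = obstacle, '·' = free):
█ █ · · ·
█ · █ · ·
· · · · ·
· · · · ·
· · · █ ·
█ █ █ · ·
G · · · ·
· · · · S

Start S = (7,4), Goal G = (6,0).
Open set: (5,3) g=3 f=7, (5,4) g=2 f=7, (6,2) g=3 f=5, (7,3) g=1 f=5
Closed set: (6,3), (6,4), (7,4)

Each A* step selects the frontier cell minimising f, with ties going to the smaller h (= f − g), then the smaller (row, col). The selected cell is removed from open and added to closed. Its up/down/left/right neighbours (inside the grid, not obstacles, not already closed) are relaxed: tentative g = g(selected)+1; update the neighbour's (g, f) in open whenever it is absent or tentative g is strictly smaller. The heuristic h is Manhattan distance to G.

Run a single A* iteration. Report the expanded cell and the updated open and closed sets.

expanded=(6,2); open=[(5,3) g=3 f=7, (5,4) g=2 f=7, (6,1) g=4 f=5, (7,2) g=4 f=7, (7,3) g=1 f=5]; closed=[(6,2), (6,3), (6,4), (7,4)]

step 1: expand (6,2) (f=5, h=2) → closed; open now [(5,3) g=3 f=7, (5,4) g=2 f=7, (6,1) g=4 f=5, (7,2) g=4 f=7, (7,3) g=1 f=5]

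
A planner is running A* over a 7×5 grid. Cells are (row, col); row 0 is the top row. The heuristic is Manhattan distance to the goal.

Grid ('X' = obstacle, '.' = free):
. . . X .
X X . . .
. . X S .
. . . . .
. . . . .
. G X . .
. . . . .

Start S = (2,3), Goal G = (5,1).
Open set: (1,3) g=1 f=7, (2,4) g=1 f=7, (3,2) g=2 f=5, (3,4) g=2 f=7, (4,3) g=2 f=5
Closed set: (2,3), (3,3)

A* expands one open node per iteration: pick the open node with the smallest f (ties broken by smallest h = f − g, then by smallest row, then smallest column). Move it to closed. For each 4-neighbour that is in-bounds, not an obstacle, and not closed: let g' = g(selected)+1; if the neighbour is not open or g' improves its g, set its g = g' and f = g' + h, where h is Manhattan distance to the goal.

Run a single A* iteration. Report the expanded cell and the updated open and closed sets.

expanded=(3,2); open=[(1,3) g=1 f=7, (2,4) g=1 f=7, (3,1) g=3 f=5, (3,4) g=2 f=7, (4,2) g=3 f=5, (4,3) g=2 f=5]; closed=[(2,3), (3,2), (3,3)]

step 1: expand (3,2) (f=5, h=3) → closed; open now [(1,3) g=1 f=7, (2,4) g=1 f=7, (3,1) g=3 f=5, (3,4) g=2 f=7, (4,2) g=3 f=5, (4,3) g=2 f=5]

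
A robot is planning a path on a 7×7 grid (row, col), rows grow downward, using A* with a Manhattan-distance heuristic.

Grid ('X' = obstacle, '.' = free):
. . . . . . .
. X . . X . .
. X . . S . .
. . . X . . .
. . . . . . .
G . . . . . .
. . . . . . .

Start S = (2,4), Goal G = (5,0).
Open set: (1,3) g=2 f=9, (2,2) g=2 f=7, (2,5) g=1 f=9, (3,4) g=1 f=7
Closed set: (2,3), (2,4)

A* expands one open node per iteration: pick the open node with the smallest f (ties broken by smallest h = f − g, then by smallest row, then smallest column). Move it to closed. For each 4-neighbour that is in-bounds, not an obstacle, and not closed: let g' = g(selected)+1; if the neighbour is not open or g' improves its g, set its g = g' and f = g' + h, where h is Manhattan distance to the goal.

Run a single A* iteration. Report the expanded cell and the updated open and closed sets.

step 1: expand (2,2) (f=7, h=5) → closed; open now [(1,2) g=3 f=9, (1,3) g=2 f=9, (2,5) g=1 f=9, (3,2) g=3 f=7, (3,4) g=1 f=7]

expanded=(2,2); open=[(1,2) g=3 f=9, (1,3) g=2 f=9, (2,5) g=1 f=9, (3,2) g=3 f=7, (3,4) g=1 f=7]; closed=[(2,2), (2,3), (2,4)]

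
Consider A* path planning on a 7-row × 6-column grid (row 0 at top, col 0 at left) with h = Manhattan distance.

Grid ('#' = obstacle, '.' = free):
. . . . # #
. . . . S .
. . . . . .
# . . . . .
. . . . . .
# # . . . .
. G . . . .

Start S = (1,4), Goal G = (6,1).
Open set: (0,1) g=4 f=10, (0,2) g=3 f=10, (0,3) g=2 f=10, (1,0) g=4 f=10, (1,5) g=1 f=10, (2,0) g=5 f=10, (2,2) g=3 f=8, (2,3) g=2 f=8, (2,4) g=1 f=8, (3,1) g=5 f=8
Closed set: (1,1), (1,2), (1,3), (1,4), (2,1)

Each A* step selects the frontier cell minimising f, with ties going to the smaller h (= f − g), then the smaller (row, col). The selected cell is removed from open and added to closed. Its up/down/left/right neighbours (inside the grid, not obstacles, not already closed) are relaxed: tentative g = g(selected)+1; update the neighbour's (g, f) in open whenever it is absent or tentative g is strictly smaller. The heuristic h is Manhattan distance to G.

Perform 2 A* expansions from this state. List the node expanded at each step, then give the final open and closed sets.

order=[(3,1) → (4,1)]; open=[(0,1) g=4 f=10, (0,2) g=3 f=10, (0,3) g=2 f=10, (1,0) g=4 f=10, (1,5) g=1 f=10, (2,0) g=5 f=10, (2,2) g=3 f=8, (2,3) g=2 f=8, (2,4) g=1 f=8, (3,2) g=6 f=10, (4,0) g=7 f=10, (4,2) g=7 f=10]; closed=[(1,1), (1,2), (1,3), (1,4), (2,1), (3,1), (4,1)]

step 1: expand (3,1) (f=8, h=3) → closed; open now [(0,1) g=4 f=10, (0,2) g=3 f=10, (0,3) g=2 f=10, (1,0) g=4 f=10, (1,5) g=1 f=10, (2,0) g=5 f=10, (2,2) g=3 f=8, (2,3) g=2 f=8, (2,4) g=1 f=8, (3,2) g=6 f=10, (4,1) g=6 f=8]
step 2: expand (4,1) (f=8, h=2) → closed; open now [(0,1) g=4 f=10, (0,2) g=3 f=10, (0,3) g=2 f=10, (1,0) g=4 f=10, (1,5) g=1 f=10, (2,0) g=5 f=10, (2,2) g=3 f=8, (2,3) g=2 f=8, (2,4) g=1 f=8, (3,2) g=6 f=10, (4,0) g=7 f=10, (4,2) g=7 f=10]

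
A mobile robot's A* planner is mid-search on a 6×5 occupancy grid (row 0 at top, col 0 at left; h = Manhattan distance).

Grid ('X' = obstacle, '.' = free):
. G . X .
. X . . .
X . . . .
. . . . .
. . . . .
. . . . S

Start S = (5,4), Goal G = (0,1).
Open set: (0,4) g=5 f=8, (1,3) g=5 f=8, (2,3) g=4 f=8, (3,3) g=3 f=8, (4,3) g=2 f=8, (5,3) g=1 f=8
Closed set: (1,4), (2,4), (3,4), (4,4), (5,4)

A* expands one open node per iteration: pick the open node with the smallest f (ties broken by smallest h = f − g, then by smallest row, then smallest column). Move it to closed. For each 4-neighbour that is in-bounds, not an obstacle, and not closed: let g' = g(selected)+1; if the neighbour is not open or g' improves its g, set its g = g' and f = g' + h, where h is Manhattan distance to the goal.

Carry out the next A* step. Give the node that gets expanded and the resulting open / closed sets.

expanded=(0,4); open=[(1,3) g=5 f=8, (2,3) g=4 f=8, (3,3) g=3 f=8, (4,3) g=2 f=8, (5,3) g=1 f=8]; closed=[(0,4), (1,4), (2,4), (3,4), (4,4), (5,4)]

step 1: expand (0,4) (f=8, h=3) → closed; open now [(1,3) g=5 f=8, (2,3) g=4 f=8, (3,3) g=3 f=8, (4,3) g=2 f=8, (5,3) g=1 f=8]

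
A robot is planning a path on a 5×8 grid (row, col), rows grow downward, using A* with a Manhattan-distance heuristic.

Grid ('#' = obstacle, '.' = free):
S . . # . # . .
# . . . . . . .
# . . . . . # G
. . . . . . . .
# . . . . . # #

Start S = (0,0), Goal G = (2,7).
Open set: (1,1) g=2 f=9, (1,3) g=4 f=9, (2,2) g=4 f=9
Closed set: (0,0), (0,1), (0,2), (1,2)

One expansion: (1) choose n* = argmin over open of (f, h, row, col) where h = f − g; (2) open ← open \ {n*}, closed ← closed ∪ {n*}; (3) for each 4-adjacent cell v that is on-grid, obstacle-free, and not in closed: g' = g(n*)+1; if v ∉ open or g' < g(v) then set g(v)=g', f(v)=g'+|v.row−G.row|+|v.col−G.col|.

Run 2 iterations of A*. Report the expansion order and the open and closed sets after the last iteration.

order=[(1,3) → (1,4)]; open=[(0,4) g=6 f=11, (1,1) g=2 f=9, (1,5) g=6 f=9, (2,2) g=4 f=9, (2,3) g=5 f=9, (2,4) g=6 f=9]; closed=[(0,0), (0,1), (0,2), (1,2), (1,3), (1,4)]

step 1: expand (1,3) (f=9, h=5) → closed; open now [(1,1) g=2 f=9, (1,4) g=5 f=9, (2,2) g=4 f=9, (2,3) g=5 f=9]
step 2: expand (1,4) (f=9, h=4) → closed; open now [(0,4) g=6 f=11, (1,1) g=2 f=9, (1,5) g=6 f=9, (2,2) g=4 f=9, (2,3) g=5 f=9, (2,4) g=6 f=9]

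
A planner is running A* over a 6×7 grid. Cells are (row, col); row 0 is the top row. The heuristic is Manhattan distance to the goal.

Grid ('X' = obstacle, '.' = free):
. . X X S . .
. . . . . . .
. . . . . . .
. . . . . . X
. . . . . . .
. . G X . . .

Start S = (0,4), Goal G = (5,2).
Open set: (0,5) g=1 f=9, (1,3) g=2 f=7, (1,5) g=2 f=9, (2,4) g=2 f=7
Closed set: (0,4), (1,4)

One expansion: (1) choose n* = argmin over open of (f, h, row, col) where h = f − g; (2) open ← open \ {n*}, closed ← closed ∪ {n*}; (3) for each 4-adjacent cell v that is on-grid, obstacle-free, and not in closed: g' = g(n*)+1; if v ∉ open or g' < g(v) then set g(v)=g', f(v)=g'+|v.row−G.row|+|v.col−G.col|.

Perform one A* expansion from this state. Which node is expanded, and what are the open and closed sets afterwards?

expanded=(1,3); open=[(0,5) g=1 f=9, (1,2) g=3 f=7, (1,5) g=2 f=9, (2,3) g=3 f=7, (2,4) g=2 f=7]; closed=[(0,4), (1,3), (1,4)]

step 1: expand (1,3) (f=7, h=5) → closed; open now [(0,5) g=1 f=9, (1,2) g=3 f=7, (1,5) g=2 f=9, (2,3) g=3 f=7, (2,4) g=2 f=7]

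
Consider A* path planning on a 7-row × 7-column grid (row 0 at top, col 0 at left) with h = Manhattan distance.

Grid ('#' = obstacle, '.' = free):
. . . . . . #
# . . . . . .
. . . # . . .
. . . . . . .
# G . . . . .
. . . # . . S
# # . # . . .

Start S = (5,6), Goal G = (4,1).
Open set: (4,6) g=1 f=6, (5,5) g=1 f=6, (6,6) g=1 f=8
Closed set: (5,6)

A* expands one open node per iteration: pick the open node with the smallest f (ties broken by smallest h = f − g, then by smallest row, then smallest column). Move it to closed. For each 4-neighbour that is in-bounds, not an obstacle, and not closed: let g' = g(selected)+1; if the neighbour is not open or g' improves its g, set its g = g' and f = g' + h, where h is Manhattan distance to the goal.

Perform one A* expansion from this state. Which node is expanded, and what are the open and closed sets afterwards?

expanded=(4,6); open=[(3,6) g=2 f=8, (4,5) g=2 f=6, (5,5) g=1 f=6, (6,6) g=1 f=8]; closed=[(4,6), (5,6)]

step 1: expand (4,6) (f=6, h=5) → closed; open now [(3,6) g=2 f=8, (4,5) g=2 f=6, (5,5) g=1 f=6, (6,6) g=1 f=8]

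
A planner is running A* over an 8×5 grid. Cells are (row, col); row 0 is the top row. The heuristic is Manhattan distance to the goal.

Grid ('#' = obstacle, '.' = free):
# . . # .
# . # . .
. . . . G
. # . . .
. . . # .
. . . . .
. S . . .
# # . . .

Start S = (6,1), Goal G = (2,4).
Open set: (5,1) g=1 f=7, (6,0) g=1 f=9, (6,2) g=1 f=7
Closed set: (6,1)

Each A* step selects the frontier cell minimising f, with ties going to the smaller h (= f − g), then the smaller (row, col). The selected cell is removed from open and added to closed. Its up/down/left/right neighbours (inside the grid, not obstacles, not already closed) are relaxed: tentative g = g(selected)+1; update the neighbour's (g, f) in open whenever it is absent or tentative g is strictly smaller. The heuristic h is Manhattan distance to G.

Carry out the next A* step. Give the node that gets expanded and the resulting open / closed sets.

expanded=(5,1); open=[(4,1) g=2 f=7, (5,0) g=2 f=9, (5,2) g=2 f=7, (6,0) g=1 f=9, (6,2) g=1 f=7]; closed=[(5,1), (6,1)]

step 1: expand (5,1) (f=7, h=6) → closed; open now [(4,1) g=2 f=7, (5,0) g=2 f=9, (5,2) g=2 f=7, (6,0) g=1 f=9, (6,2) g=1 f=7]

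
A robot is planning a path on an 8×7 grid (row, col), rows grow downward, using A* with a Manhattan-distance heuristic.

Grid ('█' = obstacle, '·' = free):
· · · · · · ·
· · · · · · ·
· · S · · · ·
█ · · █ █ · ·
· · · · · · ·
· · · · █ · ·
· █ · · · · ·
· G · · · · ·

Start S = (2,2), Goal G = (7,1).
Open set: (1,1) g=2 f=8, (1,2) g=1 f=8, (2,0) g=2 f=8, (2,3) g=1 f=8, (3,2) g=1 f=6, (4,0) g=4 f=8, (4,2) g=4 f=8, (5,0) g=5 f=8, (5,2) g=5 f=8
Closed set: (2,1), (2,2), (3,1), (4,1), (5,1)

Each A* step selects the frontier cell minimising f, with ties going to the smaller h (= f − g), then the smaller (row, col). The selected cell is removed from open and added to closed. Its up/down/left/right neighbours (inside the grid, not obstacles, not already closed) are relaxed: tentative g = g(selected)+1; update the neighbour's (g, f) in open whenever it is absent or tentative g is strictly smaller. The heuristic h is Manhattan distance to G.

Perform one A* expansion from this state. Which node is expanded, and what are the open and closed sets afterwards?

expanded=(3,2); open=[(1,1) g=2 f=8, (1,2) g=1 f=8, (2,0) g=2 f=8, (2,3) g=1 f=8, (4,0) g=4 f=8, (4,2) g=2 f=6, (5,0) g=5 f=8, (5,2) g=5 f=8]; closed=[(2,1), (2,2), (3,1), (3,2), (4,1), (5,1)]

step 1: expand (3,2) (f=6, h=5) → closed; open now [(1,1) g=2 f=8, (1,2) g=1 f=8, (2,0) g=2 f=8, (2,3) g=1 f=8, (4,0) g=4 f=8, (4,2) g=2 f=6, (5,0) g=5 f=8, (5,2) g=5 f=8]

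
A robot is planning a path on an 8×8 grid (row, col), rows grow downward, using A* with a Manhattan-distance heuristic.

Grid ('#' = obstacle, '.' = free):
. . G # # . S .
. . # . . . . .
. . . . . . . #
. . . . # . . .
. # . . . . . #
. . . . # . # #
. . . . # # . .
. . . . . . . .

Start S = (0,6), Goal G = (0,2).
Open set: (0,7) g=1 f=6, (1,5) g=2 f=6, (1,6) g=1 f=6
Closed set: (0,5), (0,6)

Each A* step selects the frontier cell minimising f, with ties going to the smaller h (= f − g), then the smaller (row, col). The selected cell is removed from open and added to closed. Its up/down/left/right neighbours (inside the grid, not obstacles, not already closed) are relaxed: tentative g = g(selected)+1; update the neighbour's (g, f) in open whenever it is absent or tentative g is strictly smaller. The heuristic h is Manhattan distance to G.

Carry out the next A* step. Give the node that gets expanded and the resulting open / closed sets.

expanded=(1,5); open=[(0,7) g=1 f=6, (1,4) g=3 f=6, (1,6) g=1 f=6, (2,5) g=3 f=8]; closed=[(0,5), (0,6), (1,5)]

step 1: expand (1,5) (f=6, h=4) → closed; open now [(0,7) g=1 f=6, (1,4) g=3 f=6, (1,6) g=1 f=6, (2,5) g=3 f=8]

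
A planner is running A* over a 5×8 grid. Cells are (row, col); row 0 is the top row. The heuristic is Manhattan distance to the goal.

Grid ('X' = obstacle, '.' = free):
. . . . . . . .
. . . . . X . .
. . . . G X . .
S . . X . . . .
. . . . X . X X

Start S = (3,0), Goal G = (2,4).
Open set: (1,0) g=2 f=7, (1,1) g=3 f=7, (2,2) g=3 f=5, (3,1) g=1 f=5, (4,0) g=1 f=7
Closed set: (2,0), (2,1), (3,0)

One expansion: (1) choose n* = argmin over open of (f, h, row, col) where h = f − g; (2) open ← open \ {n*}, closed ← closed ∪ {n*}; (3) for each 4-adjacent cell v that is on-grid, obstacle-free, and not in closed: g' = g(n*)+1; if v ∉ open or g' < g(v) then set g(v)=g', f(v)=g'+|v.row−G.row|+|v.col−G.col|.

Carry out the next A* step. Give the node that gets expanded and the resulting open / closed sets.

step 1: expand (2,2) (f=5, h=2) → closed; open now [(1,0) g=2 f=7, (1,1) g=3 f=7, (1,2) g=4 f=7, (2,3) g=4 f=5, (3,1) g=1 f=5, (3,2) g=4 f=7, (4,0) g=1 f=7]

expanded=(2,2); open=[(1,0) g=2 f=7, (1,1) g=3 f=7, (1,2) g=4 f=7, (2,3) g=4 f=5, (3,1) g=1 f=5, (3,2) g=4 f=7, (4,0) g=1 f=7]; closed=[(2,0), (2,1), (2,2), (3,0)]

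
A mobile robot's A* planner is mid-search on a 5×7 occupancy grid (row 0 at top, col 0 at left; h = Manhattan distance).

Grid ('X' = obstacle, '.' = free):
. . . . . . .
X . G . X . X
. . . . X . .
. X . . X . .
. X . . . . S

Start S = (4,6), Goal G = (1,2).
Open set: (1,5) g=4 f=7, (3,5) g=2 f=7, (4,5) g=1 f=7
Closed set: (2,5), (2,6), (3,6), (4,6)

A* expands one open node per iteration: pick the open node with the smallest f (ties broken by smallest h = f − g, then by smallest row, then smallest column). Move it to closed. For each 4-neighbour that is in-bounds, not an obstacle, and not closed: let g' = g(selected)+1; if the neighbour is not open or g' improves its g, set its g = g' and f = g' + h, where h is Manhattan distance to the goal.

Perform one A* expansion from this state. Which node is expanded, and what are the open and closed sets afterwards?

expanded=(1,5); open=[(0,5) g=5 f=9, (3,5) g=2 f=7, (4,5) g=1 f=7]; closed=[(1,5), (2,5), (2,6), (3,6), (4,6)]

step 1: expand (1,5) (f=7, h=3) → closed; open now [(0,5) g=5 f=9, (3,5) g=2 f=7, (4,5) g=1 f=7]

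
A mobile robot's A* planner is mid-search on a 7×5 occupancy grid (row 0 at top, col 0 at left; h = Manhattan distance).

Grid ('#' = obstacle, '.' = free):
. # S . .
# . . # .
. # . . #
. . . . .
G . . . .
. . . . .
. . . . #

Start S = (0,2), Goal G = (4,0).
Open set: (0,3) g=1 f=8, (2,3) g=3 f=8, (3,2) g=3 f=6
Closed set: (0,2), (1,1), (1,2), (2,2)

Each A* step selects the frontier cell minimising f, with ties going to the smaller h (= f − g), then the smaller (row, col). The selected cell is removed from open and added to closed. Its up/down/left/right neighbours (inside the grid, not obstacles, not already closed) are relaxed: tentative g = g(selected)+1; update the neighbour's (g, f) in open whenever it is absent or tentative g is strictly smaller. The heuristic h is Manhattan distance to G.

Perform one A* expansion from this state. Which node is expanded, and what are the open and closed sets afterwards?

expanded=(3,2); open=[(0,3) g=1 f=8, (2,3) g=3 f=8, (3,1) g=4 f=6, (3,3) g=4 f=8, (4,2) g=4 f=6]; closed=[(0,2), (1,1), (1,2), (2,2), (3,2)]

step 1: expand (3,2) (f=6, h=3) → closed; open now [(0,3) g=1 f=8, (2,3) g=3 f=8, (3,1) g=4 f=6, (3,3) g=4 f=8, (4,2) g=4 f=6]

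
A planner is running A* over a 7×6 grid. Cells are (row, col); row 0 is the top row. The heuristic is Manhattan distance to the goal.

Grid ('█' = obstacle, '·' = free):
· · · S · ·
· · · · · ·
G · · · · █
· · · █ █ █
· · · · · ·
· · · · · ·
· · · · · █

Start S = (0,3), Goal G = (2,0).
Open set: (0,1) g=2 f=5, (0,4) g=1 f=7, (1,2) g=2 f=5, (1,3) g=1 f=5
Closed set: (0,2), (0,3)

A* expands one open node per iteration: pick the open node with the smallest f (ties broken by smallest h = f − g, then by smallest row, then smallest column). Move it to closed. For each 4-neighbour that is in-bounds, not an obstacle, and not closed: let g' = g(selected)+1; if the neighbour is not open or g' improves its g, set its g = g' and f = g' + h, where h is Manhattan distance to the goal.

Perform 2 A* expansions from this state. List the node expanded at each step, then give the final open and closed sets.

order=[(0,1) → (0,0)]; open=[(0,4) g=1 f=7, (1,0) g=4 f=5, (1,1) g=3 f=5, (1,2) g=2 f=5, (1,3) g=1 f=5]; closed=[(0,0), (0,1), (0,2), (0,3)]

step 1: expand (0,1) (f=5, h=3) → closed; open now [(0,0) g=3 f=5, (0,4) g=1 f=7, (1,1) g=3 f=5, (1,2) g=2 f=5, (1,3) g=1 f=5]
step 2: expand (0,0) (f=5, h=2) → closed; open now [(0,4) g=1 f=7, (1,0) g=4 f=5, (1,1) g=3 f=5, (1,2) g=2 f=5, (1,3) g=1 f=5]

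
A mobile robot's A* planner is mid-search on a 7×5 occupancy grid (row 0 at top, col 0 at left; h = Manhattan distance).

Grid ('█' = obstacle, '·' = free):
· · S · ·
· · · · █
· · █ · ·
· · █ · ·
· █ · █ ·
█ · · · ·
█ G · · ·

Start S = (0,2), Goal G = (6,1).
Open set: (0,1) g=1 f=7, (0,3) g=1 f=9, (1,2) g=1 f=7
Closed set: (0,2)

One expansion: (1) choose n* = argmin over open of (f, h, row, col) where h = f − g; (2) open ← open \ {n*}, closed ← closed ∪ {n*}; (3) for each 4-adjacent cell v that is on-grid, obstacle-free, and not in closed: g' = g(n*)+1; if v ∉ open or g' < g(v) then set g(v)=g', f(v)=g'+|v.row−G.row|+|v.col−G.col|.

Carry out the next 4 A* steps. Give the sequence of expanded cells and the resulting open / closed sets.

step 1: expand (0,1) (f=7, h=6) → closed; open now [(0,0) g=2 f=9, (0,3) g=1 f=9, (1,1) g=2 f=7, (1,2) g=1 f=7]
step 2: expand (1,1) (f=7, h=5) → closed; open now [(0,0) g=2 f=9, (0,3) g=1 f=9, (1,0) g=3 f=9, (1,2) g=1 f=7, (2,1) g=3 f=7]
step 3: expand (2,1) (f=7, h=4) → closed; open now [(0,0) g=2 f=9, (0,3) g=1 f=9, (1,0) g=3 f=9, (1,2) g=1 f=7, (2,0) g=4 f=9, (3,1) g=4 f=7]
step 4: expand (3,1) (f=7, h=3) → closed; open now [(0,0) g=2 f=9, (0,3) g=1 f=9, (1,0) g=3 f=9, (1,2) g=1 f=7, (2,0) g=4 f=9, (3,0) g=5 f=9]

order=[(0,1) → (1,1) → (2,1) → (3,1)]; open=[(0,0) g=2 f=9, (0,3) g=1 f=9, (1,0) g=3 f=9, (1,2) g=1 f=7, (2,0) g=4 f=9, (3,0) g=5 f=9]; closed=[(0,1), (0,2), (1,1), (2,1), (3,1)]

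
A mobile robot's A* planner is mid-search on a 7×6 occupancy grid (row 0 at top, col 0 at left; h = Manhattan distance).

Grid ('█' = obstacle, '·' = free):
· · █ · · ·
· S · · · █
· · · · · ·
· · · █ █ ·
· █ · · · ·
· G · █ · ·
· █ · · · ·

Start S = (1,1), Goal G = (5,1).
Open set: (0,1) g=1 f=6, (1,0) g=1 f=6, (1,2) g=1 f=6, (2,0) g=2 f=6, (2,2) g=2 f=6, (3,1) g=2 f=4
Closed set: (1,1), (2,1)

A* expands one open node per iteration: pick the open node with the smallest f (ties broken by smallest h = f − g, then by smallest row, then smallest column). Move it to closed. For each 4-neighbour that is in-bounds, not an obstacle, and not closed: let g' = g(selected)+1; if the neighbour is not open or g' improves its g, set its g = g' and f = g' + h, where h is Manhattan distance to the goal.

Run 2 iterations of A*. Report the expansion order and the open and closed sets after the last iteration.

step 1: expand (3,1) (f=4, h=2) → closed; open now [(0,1) g=1 f=6, (1,0) g=1 f=6, (1,2) g=1 f=6, (2,0) g=2 f=6, (2,2) g=2 f=6, (3,0) g=3 f=6, (3,2) g=3 f=6]
step 2: expand (3,0) (f=6, h=3) → closed; open now [(0,1) g=1 f=6, (1,0) g=1 f=6, (1,2) g=1 f=6, (2,0) g=2 f=6, (2,2) g=2 f=6, (3,2) g=3 f=6, (4,0) g=4 f=6]

order=[(3,1) → (3,0)]; open=[(0,1) g=1 f=6, (1,0) g=1 f=6, (1,2) g=1 f=6, (2,0) g=2 f=6, (2,2) g=2 f=6, (3,2) g=3 f=6, (4,0) g=4 f=6]; closed=[(1,1), (2,1), (3,0), (3,1)]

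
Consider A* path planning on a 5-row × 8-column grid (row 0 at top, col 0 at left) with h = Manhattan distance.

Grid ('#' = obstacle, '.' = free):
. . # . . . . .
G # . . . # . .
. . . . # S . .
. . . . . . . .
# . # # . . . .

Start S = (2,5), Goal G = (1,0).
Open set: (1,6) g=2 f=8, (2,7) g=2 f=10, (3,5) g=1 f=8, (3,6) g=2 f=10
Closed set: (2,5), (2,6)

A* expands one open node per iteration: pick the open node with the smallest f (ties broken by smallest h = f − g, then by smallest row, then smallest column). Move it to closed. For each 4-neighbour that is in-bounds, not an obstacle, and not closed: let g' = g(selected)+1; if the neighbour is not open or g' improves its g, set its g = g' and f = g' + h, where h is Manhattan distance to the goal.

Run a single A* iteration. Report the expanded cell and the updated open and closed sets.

step 1: expand (1,6) (f=8, h=6) → closed; open now [(0,6) g=3 f=10, (1,7) g=3 f=10, (2,7) g=2 f=10, (3,5) g=1 f=8, (3,6) g=2 f=10]

expanded=(1,6); open=[(0,6) g=3 f=10, (1,7) g=3 f=10, (2,7) g=2 f=10, (3,5) g=1 f=8, (3,6) g=2 f=10]; closed=[(1,6), (2,5), (2,6)]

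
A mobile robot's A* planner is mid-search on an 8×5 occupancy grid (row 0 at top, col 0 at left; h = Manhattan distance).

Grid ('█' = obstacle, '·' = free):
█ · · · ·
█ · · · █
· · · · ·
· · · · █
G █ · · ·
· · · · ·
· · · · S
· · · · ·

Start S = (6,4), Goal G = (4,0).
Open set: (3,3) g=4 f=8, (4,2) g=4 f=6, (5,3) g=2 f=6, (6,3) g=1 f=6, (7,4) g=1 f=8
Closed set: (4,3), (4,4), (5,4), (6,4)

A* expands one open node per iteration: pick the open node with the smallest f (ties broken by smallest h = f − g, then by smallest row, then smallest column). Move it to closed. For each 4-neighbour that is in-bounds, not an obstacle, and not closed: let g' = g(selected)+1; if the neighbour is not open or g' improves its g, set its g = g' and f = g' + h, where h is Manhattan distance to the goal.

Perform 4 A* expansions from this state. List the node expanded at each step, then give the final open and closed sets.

step 1: expand (4,2) (f=6, h=2) → closed; open now [(3,2) g=5 f=8, (3,3) g=4 f=8, (5,2) g=5 f=8, (5,3) g=2 f=6, (6,3) g=1 f=6, (7,4) g=1 f=8]
step 2: expand (5,3) (f=6, h=4) → closed; open now [(3,2) g=5 f=8, (3,3) g=4 f=8, (5,2) g=3 f=6, (6,3) g=1 f=6, (7,4) g=1 f=8]
step 3: expand (5,2) (f=6, h=3) → closed; open now [(3,2) g=5 f=8, (3,3) g=4 f=8, (5,1) g=4 f=6, (6,2) g=4 f=8, (6,3) g=1 f=6, (7,4) g=1 f=8]
step 4: expand (5,1) (f=6, h=2) → closed; open now [(3,2) g=5 f=8, (3,3) g=4 f=8, (5,0) g=5 f=6, (6,1) g=5 f=8, (6,2) g=4 f=8, (6,3) g=1 f=6, (7,4) g=1 f=8]

order=[(4,2) → (5,3) → (5,2) → (5,1)]; open=[(3,2) g=5 f=8, (3,3) g=4 f=8, (5,0) g=5 f=6, (6,1) g=5 f=8, (6,2) g=4 f=8, (6,3) g=1 f=6, (7,4) g=1 f=8]; closed=[(4,2), (4,3), (4,4), (5,1), (5,2), (5,3), (5,4), (6,4)]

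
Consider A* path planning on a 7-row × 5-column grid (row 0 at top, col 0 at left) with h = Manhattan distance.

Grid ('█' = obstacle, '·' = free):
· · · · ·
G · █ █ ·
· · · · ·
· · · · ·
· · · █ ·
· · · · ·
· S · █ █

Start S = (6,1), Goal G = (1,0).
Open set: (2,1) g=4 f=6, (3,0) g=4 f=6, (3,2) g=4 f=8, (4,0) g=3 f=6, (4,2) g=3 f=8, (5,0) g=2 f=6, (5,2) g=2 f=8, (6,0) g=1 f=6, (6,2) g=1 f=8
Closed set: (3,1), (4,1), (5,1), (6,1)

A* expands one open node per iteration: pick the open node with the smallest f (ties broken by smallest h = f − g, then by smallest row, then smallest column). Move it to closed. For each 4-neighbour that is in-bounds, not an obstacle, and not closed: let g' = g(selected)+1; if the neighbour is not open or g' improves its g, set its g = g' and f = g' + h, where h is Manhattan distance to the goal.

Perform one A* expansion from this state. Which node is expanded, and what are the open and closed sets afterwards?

step 1: expand (2,1) (f=6, h=2) → closed; open now [(1,1) g=5 f=6, (2,0) g=5 f=6, (2,2) g=5 f=8, (3,0) g=4 f=6, (3,2) g=4 f=8, (4,0) g=3 f=6, (4,2) g=3 f=8, (5,0) g=2 f=6, (5,2) g=2 f=8, (6,0) g=1 f=6, (6,2) g=1 f=8]

expanded=(2,1); open=[(1,1) g=5 f=6, (2,0) g=5 f=6, (2,2) g=5 f=8, (3,0) g=4 f=6, (3,2) g=4 f=8, (4,0) g=3 f=6, (4,2) g=3 f=8, (5,0) g=2 f=6, (5,2) g=2 f=8, (6,0) g=1 f=6, (6,2) g=1 f=8]; closed=[(2,1), (3,1), (4,1), (5,1), (6,1)]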